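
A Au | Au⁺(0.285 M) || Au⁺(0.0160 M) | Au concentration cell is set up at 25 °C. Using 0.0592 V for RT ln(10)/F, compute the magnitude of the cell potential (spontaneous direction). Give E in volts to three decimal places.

For a concentration cell E°cell = 0. The 0.285 M side is the cathode (reduction is favoured where [Au⁺] is higher).
With n = 1, E = −(0.0592/1) log([Au⁺]ₐₙ/[Au⁺]꜀ₐₜ) = −(0.0592/1) log(0.016/0.285) = −(0.0592/1)(-1.251) = +0.074 V.

+0.074 V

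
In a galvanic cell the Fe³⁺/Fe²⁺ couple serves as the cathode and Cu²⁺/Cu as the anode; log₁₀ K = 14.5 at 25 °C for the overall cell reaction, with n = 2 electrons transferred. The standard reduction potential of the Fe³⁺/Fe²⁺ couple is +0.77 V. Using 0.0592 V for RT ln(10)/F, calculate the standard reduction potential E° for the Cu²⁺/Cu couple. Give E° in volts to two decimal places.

+0.34 V

E°cell = (0.0592/n)·log K = (0.0592/2)(14.5) = +0.429 V.
Since Fe³⁺/Fe²⁺ is the cathode and Cu²⁺/Cu the anode, E°cell = E°(Fe³⁺/Fe²⁺) − E°(Cu²⁺/Cu).
So E°(Cu²⁺/Cu) = E°(Fe³⁺/Fe²⁺) − E°cell = (+0.77) − (+0.429) = +0.34 V.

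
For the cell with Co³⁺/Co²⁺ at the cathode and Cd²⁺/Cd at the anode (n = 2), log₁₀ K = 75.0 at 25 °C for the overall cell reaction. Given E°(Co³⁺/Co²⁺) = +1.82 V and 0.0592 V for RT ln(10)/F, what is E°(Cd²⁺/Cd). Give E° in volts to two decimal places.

E°cell = (0.0592/n)·log K = (0.0592/2)(75.0) = +2.220 V.
Since Co³⁺/Co²⁺ is the cathode and Cd²⁺/Cd the anode, E°cell = E°(Co³⁺/Co²⁺) − E°(Cd²⁺/Cd).
So E°(Cd²⁺/Cd) = E°(Co³⁺/Co²⁺) − E°cell = (+1.82) − (+2.220) = -0.40 V.

-0.40 V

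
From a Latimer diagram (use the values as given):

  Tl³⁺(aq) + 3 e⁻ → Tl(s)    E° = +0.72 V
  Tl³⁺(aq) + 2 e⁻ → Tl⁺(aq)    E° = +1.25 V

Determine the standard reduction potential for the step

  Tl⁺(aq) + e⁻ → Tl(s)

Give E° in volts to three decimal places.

Sequential free energies add, so n₃E°₃ = n₁E°₁ + n₂E°₂.
With n₃ = 3, and the known step contributing 2×(+1.25) V, the unknown satisfies 1·E° = 3×(+0.72) − 2×(+1.25) = -0.340.
E° = -0.340 / 1 = -0.340 V.

-0.340 V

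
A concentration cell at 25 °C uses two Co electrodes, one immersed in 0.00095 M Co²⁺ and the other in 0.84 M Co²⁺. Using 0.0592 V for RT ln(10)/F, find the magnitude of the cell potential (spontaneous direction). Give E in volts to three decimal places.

For a concentration cell E°cell = 0. The 0.84 M side is the cathode (reduction is favoured where [Co²⁺] is higher).
With n = 2, E = −(0.0592/2) log([Co²⁺]ₐₙ/[Co²⁺]꜀ₐₜ) = −(0.0592/2) log(0.00095/0.84) = −(0.0592/2)(-2.947) = +0.087 V.

+0.087 V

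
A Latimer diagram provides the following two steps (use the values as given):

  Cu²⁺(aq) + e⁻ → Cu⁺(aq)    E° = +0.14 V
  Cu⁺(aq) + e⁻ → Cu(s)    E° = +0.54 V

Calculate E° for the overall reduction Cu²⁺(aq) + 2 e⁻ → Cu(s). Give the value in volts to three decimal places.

Adding the free-energy changes (−nFE°) of the two steps gives −n₃FE°₃ = −n₁FE°₁ − n₂FE°₂.
E°₃ = (1×+0.14 + 1×+0.54) / 2 = (+0.680) / 2 = +0.340 V.

+0.340 V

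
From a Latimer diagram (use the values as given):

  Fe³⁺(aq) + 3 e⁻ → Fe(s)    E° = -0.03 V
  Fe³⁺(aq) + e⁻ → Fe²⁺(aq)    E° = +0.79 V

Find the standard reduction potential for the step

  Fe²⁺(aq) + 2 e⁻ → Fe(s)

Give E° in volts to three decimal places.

-0.440 V

Sequential free energies add, so n₃E°₃ = n₁E°₁ + n₂E°₂.
With n₃ = 3, and the known step contributing 1×(+0.79) V, the unknown satisfies 2·E° = 3×(-0.03) − 1×(+0.79) = -0.880.
E° = -0.880 / 2 = -0.440 V.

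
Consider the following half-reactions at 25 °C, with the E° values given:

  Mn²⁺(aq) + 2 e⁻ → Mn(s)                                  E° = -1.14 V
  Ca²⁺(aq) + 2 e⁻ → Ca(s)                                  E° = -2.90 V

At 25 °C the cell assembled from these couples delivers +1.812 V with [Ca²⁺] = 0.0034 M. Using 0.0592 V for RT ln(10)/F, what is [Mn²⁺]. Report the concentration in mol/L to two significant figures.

0.19 M

Mn²⁺/Mn is the cathode, Ca²⁺/Ca the anode: E°cell = +1.76 V, n = 2.
Overall reaction: Mn²⁺(aq) + Ca(s) → Mn(s) + Ca²⁺(aq); Q = [Ca²⁺]^1/[Mn²⁺]^1.
From E = E° − (0.0592/n) log Q: log Q = (E° − E)·n/0.0592 = (+1.76 − (+1.812))·2/0.0592 = -1.7568.
So 1·log[Mn²⁺] = 1·log(0.0034) − log Q = -2.4685 − (-1.7568) = -0.7117; [Mn²⁺] = 10^(-0.7117) ≈ 0.19 M.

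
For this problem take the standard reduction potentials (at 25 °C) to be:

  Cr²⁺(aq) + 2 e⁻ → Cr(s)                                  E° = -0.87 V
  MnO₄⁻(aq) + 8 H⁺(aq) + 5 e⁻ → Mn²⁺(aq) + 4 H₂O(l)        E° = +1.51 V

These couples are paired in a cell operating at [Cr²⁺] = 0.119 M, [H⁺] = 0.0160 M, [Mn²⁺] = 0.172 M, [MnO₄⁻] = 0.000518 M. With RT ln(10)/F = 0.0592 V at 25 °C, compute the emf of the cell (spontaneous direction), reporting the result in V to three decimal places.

MnO₄⁻/Mn²⁺ is the cathode (higher E°), Cr²⁺/Cr the anode: E°cell = +1.51 − (-0.87) = +2.38 V, n = 10.
Overall: 2 MnO₄⁻(aq) + 16 H⁺(aq) + 5 Cr(s) → 2 Mn²⁺(aq) + 8 H₂O(l) + 5 Cr²⁺(aq)
Q = [Mn²⁺]^2·[Cr²⁺]^5 / ([MnO₄⁻]^2·[H⁺]^16); log Q = 29.154.
E = E° − (0.0592/n) log Q = +2.38 − (0.0592/10)(29.154) = +2.207 V.

+2.207 V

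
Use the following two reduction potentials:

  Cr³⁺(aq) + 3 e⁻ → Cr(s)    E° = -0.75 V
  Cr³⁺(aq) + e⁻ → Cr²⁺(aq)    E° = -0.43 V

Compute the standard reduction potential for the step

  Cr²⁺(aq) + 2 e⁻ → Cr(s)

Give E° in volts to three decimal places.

Sequential free energies add, so n₃E°₃ = n₁E°₁ + n₂E°₂.
With n₃ = 3, and the known step contributing 1×(-0.43) V, the unknown satisfies 2·E° = 3×(-0.75) − 1×(-0.43) = -1.820.
E° = -1.820 / 2 = -0.910 V.

-0.910 V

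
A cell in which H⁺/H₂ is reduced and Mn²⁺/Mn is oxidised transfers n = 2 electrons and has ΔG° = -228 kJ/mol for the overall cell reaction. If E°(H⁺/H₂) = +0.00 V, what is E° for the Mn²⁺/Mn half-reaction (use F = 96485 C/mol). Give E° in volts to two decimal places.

E°cell = −ΔG°/(nF) = −(-228×10³)/((2)(96485)) = +1.182 V.
Since H⁺/H₂ is the cathode and Mn²⁺/Mn the anode, E°cell = E°(H⁺/H₂) − E°(Mn²⁺/Mn).
So E°(Mn²⁺/Mn) = E°(H⁺/H₂) − E°cell = (+0.00) − (+1.182) = -1.18 V.

-1.18 V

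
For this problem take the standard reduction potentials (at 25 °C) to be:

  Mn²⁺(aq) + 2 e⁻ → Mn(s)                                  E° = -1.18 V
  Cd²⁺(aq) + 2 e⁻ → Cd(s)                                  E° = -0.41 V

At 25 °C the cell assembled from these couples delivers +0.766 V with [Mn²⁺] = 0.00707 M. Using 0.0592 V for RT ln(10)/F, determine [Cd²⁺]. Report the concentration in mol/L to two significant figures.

Cd²⁺/Cd is the cathode, Mn²⁺/Mn the anode: E°cell = +0.77 V, n = 2.
Overall reaction: Cd²⁺(aq) + Mn(s) → Cd(s) + Mn²⁺(aq); Q = [Mn²⁺]^1/[Cd²⁺]^1.
From E = E° − (0.0592/n) log Q: log Q = (E° − E)·n/0.0592 = (+0.77 − (+0.766))·2/0.0592 = 0.1351.
So 1·log[Cd²⁺] = 1·log(0.00707) − log Q = -2.1506 − (0.1351) = -2.2857; [Cd²⁺] = 10^(-2.2857) ≈ 0.0052 M.

0.0052 M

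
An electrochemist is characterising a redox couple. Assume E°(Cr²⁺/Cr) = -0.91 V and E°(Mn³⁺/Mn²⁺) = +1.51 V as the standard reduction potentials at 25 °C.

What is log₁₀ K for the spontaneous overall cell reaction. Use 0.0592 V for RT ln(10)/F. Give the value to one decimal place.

81.8

Cathode: Mn³⁺/Mn²⁺; anode: Cr²⁺/Cr. E°cell = +2.42 V, n = 2.
log K = nE°cell / 0.0592 = (2)(+2.42) / 0.0592 = 81.8.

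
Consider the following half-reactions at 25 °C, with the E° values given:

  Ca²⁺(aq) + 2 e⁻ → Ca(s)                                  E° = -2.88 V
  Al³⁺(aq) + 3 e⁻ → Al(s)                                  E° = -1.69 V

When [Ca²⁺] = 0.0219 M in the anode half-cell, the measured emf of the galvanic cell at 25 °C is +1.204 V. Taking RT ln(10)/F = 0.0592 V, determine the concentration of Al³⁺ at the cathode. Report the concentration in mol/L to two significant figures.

Al³⁺/Al is the cathode, Ca²⁺/Ca the anode: E°cell = +1.19 V, n = 6.
Overall reaction: 2 Al³⁺(aq) + 3 Ca(s) → 2 Al(s) + 3 Ca²⁺(aq); Q = [Ca²⁺]^3/[Al³⁺]^2.
From E = E° − (0.0592/n) log Q: log Q = (E° − E)·n/0.0592 = (+1.19 − (+1.204))·6/0.0592 = -1.4189.
So 2·log[Al³⁺] = 3·log(0.0219) − log Q = -4.9787 − (-1.4189) = -3.5598; log[Al³⁺] = -3.5598 / 2 = -1.7799; [Al³⁺] = 10^(-1.7799) ≈ 0.017 M.

0.017 M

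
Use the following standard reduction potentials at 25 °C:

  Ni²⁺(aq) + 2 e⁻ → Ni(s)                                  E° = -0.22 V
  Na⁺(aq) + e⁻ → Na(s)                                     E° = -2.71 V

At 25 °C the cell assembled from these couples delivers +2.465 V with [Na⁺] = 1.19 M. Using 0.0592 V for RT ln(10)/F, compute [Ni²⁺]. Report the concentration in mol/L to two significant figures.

Ni²⁺/Ni is the cathode, Na⁺/Na the anode: E°cell = +2.49 V, n = 2.
Overall reaction: Ni²⁺(aq) + 2 Na(s) → Ni(s) + 2 Na⁺(aq); Q = [Na⁺]^2/[Ni²⁺]^1.
From E = E° − (0.0592/n) log Q: log Q = (E° − E)·n/0.0592 = (+2.49 − (+2.465))·2/0.0592 = 0.8446.
So 1·log[Ni²⁺] = 2·log(1.19) − log Q = 0.1511 − (0.8446) = -0.6935; [Ni²⁺] = 10^(-0.6935) ≈ 0.20 M.

0.20 M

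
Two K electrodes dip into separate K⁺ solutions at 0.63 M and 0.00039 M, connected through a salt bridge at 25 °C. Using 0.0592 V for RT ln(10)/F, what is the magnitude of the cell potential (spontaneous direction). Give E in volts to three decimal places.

+0.190 V

For a concentration cell E°cell = 0. The 0.63 M side is the cathode (reduction is favoured where [K⁺] is higher).
With n = 1, E = −(0.0592/1) log([K⁺]ₐₙ/[K⁺]꜀ₐₜ) = −(0.0592/1) log(0.00039/0.63) = −(0.0592/1)(-3.208) = +0.190 V.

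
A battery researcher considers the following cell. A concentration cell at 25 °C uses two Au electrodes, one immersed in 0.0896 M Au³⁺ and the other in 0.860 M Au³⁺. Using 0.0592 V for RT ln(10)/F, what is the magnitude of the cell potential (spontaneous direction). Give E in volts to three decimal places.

For a concentration cell E°cell = 0. The 0.860 M side is the cathode (reduction is favoured where [Au³⁺] is higher).
With n = 3, E = −(0.0592/3) log([Au³⁺]ₐₙ/[Au³⁺]꜀ₐₜ) = −(0.0592/3) log(0.0896/0.86) = −(0.0592/3)(-0.982) = +0.019 V.

+0.019 V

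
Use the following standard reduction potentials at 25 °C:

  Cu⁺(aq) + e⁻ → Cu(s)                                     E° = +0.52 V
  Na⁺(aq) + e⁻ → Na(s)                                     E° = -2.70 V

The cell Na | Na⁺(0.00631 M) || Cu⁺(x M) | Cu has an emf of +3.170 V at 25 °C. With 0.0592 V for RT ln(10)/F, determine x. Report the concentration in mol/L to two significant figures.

Cu⁺/Cu is the cathode, Na⁺/Na the anode: E°cell = +3.22 V, n = 1.
Overall reaction: Cu⁺(aq) + Na(s) → Cu(s) + Na⁺(aq); Q = [Na⁺]^1/[Cu⁺]^1.
From E = E° − (0.0592/n) log Q: log Q = (E° − E)·n/0.0592 = (+3.22 − (+3.170))·1/0.0592 = 0.8446.
So 1·log[Cu⁺] = 1·log(0.00631) − log Q = -2.2000 − (0.8446) = -3.0446; [Cu⁺] = 10^(-3.0446) ≈ 0.00090 M.

0.00090 M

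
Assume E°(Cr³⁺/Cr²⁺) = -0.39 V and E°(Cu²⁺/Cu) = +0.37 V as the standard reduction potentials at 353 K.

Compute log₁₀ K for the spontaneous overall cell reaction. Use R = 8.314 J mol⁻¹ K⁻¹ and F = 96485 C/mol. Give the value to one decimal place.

Cathode: Cu²⁺/Cu; anode: Cr³⁺/Cr²⁺. E°cell = (+0.37) − (-0.39) = +0.76 V, with n = 2.
ΔG° = −nFE° = −RT ln K, so ln K = nFE°/(RT) = (2)(96485)(+0.76) / ((8.314)(353)) = 49.971.
log₁₀ K = 49.971 / ln 10 = 21.7.

21.7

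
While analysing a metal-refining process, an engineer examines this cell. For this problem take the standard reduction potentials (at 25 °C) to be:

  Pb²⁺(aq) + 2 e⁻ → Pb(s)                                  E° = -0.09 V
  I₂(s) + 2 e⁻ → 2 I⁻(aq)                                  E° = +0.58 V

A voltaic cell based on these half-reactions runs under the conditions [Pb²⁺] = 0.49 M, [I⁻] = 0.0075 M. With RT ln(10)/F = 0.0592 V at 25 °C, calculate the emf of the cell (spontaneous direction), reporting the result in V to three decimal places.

+0.805 V

I₂/I⁻ is the cathode (higher E°), Pb²⁺/Pb the anode: E°cell = +0.58 − (-0.09) = +0.67 V, n = 2.
Overall: I₂(s) + Pb(s) → 2 I⁻(aq) + Pb²⁺(aq)
Q = [I⁻]^2·[Pb²⁺]; log Q = -4.560.
E = E° − (0.0592/n) log Q = +0.67 − (0.0592/2)(-4.560) = +0.805 V.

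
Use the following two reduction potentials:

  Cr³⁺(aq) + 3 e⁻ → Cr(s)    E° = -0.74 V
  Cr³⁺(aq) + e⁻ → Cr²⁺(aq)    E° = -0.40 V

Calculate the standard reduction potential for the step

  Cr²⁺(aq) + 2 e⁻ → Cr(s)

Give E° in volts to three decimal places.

-0.910 V

Sequential free energies add, so n₃E°₃ = n₁E°₁ + n₂E°₂.
With n₃ = 3, and the known step contributing 1×(-0.40) V, the unknown satisfies 2·E° = 3×(-0.74) − 1×(-0.40) = -1.820.
E° = -1.820 / 2 = -0.910 V.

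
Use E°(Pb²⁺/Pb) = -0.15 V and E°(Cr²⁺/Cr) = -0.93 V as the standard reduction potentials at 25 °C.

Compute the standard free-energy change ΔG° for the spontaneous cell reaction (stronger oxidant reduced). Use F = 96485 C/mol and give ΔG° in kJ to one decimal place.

Pb²⁺/Pb (E° = -0.15 V) is the cathode; Cr²⁺/Cr (E° = -0.93 V) is the anode, so E°cell = +0.78 V.
Balancing electrons gives n = 2 (lcm of 2 and 2).
ΔG° = −nFE° = −(2)(96485)(+0.78) = -150,517 J = -150.5 kJ.

-150.5 kJ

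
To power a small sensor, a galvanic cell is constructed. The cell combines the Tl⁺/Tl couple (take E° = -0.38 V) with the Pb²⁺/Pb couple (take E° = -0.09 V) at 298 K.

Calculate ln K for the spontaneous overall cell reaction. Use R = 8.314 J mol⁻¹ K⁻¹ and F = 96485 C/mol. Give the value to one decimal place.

Cathode: Pb²⁺/Pb; anode: Tl⁺/Tl. E°cell = (-0.09) − (-0.38) = +0.29 V, with n = 2.
ΔG° = −nFE° = −RT ln K, so ln K = nFE°/(RT) = (2)(96485)(+0.29) / ((8.314)(298)) = 22.587.

22.6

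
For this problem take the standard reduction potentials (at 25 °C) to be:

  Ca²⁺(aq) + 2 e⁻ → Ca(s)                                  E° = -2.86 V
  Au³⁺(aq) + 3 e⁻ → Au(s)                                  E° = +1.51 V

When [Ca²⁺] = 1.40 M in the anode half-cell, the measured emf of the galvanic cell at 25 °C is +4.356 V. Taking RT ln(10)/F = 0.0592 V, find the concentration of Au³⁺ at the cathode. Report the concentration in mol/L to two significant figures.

Au³⁺/Au is the cathode, Ca²⁺/Ca the anode: E°cell = +4.37 V, n = 6.
Overall reaction: 2 Au³⁺(aq) + 3 Ca(s) → 2 Au(s) + 3 Ca²⁺(aq); Q = [Ca²⁺]^3/[Au³⁺]^2.
From E = E° − (0.0592/n) log Q: log Q = (E° − E)·n/0.0592 = (+4.37 − (+4.356))·6/0.0592 = 1.4189.
So 2·log[Au³⁺] = 3·log(1.4) − log Q = 0.4384 − (1.4189) = -0.9805; log[Au³⁺] = -0.9805 / 2 = -0.4903; [Au³⁺] = 10^(-0.4903) ≈ 0.32 M.

0.32 M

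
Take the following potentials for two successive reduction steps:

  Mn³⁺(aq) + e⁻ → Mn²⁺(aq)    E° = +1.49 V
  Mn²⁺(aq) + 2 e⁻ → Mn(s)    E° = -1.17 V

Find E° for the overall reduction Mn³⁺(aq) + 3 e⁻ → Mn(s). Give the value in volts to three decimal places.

-0.283 V

Adding the free-energy changes (−nFE°) of the two steps gives −n₃FE°₃ = −n₁FE°₁ − n₂FE°₂.
E°₃ = (1×+1.49 + 2×-1.17) / 3 = (-0.850) / 3 = -0.283 V.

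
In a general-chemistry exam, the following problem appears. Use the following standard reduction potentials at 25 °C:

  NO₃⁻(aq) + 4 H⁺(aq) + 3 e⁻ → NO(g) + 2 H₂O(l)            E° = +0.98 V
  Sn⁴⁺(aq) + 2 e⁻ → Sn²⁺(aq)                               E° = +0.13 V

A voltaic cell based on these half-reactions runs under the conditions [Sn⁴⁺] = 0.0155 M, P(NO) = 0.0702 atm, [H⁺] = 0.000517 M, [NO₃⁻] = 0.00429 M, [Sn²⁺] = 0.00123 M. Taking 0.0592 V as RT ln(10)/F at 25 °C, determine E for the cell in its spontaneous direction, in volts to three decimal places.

NO₃⁻/NO is the cathode (higher E°), Sn⁴⁺/Sn²⁺ the anode: E°cell = +0.98 − (+0.13) = +0.85 V, n = 6.
Overall: 2 NO₃⁻(aq) + 8 H⁺(aq) + 3 Sn²⁺(aq) → 2 NO(g) + 4 H₂O(l) + 3 Sn⁴⁺(aq)
Q = P(NO)^2·[Sn⁴⁺]^3 / ([NO₃⁻]^2·[H⁺]^8·[Sn²⁺]^3); log Q = 32.021.
E = E° − (0.0592/n) log Q = +0.85 − (0.0592/6)(32.021) = +0.534 V.

+0.534 V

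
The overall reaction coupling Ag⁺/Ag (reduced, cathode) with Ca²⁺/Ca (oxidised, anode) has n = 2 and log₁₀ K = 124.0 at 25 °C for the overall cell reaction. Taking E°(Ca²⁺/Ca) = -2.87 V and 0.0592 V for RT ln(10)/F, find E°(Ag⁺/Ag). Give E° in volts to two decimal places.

E°cell = (0.0592/n)·log K = (0.0592/2)(124.0) = +3.670 V.
Since Ag⁺/Ag is the cathode and Ca²⁺/Ca the anode, E°cell = E°(Ag⁺/Ag) − E°(Ca²⁺/Ca).
So E°(Ag⁺/Ag) = E°cell + E°(Ca²⁺/Ca) = +3.670 + (-2.87) = +0.80 V.

+0.80 V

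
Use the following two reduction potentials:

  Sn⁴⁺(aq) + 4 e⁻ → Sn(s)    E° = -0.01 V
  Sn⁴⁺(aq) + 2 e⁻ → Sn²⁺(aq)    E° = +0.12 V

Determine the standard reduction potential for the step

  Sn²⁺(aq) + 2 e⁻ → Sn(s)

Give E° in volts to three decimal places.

Sequential free energies add, so n₃E°₃ = n₁E°₁ + n₂E°₂.
With n₃ = 4, and the known step contributing 2×(+0.12) V, the unknown satisfies 2·E° = 4×(-0.01) − 2×(+0.12) = -0.280.
E° = -0.280 / 2 = -0.140 V.

-0.140 V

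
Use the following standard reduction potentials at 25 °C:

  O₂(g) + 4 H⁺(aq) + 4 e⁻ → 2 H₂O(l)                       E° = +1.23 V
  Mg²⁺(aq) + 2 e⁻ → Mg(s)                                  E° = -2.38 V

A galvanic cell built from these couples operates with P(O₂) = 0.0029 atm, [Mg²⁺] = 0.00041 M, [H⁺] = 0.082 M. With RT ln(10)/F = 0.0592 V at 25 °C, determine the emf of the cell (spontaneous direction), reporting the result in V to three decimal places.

+3.608 V

O₂/H₂O is the cathode (higher E°), Mg²⁺/Mg the anode: E°cell = +1.23 − (-2.38) = +3.61 V, n = 4.
Overall: O₂(g) + 4 H⁺(aq) + 2 Mg(s) → 2 H₂O(l) + 2 Mg²⁺(aq)
Q = [Mg²⁺]^2 / (P(O₂)·[H⁺]^4); log Q = 0.108.
E = E° − (0.0592/n) log Q = +3.61 − (0.0592/4)(0.108) = +3.608 V.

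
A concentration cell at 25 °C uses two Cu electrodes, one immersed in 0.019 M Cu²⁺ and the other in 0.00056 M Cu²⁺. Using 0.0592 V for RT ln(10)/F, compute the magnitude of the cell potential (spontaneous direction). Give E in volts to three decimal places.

+0.045 V

For a concentration cell E°cell = 0. The 0.019 M side is the cathode (reduction is favoured where [Cu²⁺] is higher).
With n = 2, E = −(0.0592/2) log([Cu²⁺]ₐₙ/[Cu²⁺]꜀ₐₜ) = −(0.0592/2) log(0.00056/0.019) = −(0.0592/2)(-1.531) = +0.045 V.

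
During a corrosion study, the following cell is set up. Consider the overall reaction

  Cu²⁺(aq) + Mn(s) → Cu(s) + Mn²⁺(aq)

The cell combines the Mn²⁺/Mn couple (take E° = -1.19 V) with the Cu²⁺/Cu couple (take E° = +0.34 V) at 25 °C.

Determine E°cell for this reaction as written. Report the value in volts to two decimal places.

+1.53 V

The Cu²⁺/Cu couple has the higher reduction potential, so it is the cathode; Mn²⁺/Mn is oxidised at the anode.
E°cell = E°(cathode) − E°(anode) = (+0.34) − (-1.19) = +1.53 V.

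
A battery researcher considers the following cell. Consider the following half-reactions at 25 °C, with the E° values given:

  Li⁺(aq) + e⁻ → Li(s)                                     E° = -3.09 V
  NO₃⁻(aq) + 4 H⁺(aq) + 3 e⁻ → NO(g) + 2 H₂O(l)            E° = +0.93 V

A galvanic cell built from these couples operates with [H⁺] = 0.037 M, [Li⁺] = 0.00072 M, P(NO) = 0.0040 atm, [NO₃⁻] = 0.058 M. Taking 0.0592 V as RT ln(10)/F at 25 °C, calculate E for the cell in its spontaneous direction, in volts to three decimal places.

NO₃⁻/NO is the cathode (higher E°), Li⁺/Li the anode: E°cell = +0.93 − (-3.09) = +4.02 V, n = 3.
Overall: NO₃⁻(aq) + 4 H⁺(aq) + 3 Li(s) → NO(g) + 2 H₂O(l) + 3 Li⁺(aq)
Q = P(NO)·[Li⁺]^3 / ([NO₃⁻]·[H⁺]^4); log Q = -4.862.
E = E° − (0.0592/n) log Q = +4.02 − (0.0592/3)(-4.862) = +4.116 V.

+4.116 V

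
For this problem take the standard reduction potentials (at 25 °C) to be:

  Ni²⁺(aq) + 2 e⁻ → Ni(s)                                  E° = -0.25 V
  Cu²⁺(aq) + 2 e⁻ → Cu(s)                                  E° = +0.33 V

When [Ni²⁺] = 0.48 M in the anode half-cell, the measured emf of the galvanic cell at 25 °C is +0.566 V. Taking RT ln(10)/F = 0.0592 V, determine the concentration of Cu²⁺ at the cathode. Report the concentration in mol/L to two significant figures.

0.16 M

Cu²⁺/Cu is the cathode, Ni²⁺/Ni the anode: E°cell = +0.58 V, n = 2.
Overall reaction: Cu²⁺(aq) + Ni(s) → Cu(s) + Ni²⁺(aq); Q = [Ni²⁺]^1/[Cu²⁺]^1.
From E = E° − (0.0592/n) log Q: log Q = (E° − E)·n/0.0592 = (+0.58 − (+0.566))·2/0.0592 = 0.4730.
So 1·log[Cu²⁺] = 1·log(0.48) − log Q = -0.3188 − (0.4730) = -0.7918; [Cu²⁺] = 10^(-0.7918) ≈ 0.16 M.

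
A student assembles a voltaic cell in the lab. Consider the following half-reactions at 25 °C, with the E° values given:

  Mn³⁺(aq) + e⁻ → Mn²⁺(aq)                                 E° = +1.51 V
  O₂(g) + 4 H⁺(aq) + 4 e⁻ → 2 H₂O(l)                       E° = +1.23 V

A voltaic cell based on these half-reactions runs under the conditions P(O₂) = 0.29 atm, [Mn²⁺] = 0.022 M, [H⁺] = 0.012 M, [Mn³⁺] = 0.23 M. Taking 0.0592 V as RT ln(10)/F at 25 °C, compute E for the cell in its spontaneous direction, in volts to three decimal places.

+0.462 V

Mn³⁺/Mn²⁺ is the cathode (higher E°), O₂/H₂O the anode: E°cell = +1.51 − (+1.23) = +0.28 V, n = 4.
Overall: 4 Mn³⁺(aq) + 2 H₂O(l) → 4 Mn²⁺(aq) + O₂(g) + 4 H⁺(aq)
Q = [Mn²⁺]^4·P(O₂)·[H⁺]^4 / ([Mn³⁺]^4); log Q = -12.298.
E = E° − (0.0592/n) log Q = +0.28 − (0.0592/4)(-12.298) = +0.462 V.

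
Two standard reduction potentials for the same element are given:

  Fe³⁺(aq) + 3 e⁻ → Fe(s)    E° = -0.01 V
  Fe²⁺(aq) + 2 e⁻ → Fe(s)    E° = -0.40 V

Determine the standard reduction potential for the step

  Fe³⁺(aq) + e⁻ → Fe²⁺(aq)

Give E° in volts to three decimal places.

+0.770 V

Sequential free energies add, so n₃E°₃ = n₁E°₁ + n₂E°₂.
With n₃ = 3, and the known step contributing 2×(-0.40) V, the unknown satisfies 1·E° = 3×(-0.01) − 2×(-0.40) = +0.770.
E° = +0.770 / 1 = +0.770 V.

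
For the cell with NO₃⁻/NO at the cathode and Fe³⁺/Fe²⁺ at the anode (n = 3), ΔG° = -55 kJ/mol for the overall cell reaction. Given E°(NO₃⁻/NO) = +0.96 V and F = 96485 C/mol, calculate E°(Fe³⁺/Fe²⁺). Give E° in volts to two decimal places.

+0.77 V

E°cell = −ΔG°/(nF) = −(-55×10³)/((3)(96485)) = +0.190 V.
Since NO₃⁻/NO is the cathode and Fe³⁺/Fe²⁺ the anode, E°cell = E°(NO₃⁻/NO) − E°(Fe³⁺/Fe²⁺).
So E°(Fe³⁺/Fe²⁺) = E°(NO₃⁻/NO) − E°cell = (+0.96) − (+0.190) = +0.77 V.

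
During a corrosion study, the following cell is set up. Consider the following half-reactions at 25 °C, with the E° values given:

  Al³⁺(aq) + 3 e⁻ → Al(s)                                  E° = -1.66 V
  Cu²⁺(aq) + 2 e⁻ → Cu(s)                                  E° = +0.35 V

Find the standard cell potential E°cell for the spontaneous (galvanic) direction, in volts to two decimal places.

+2.01 V

The Cu²⁺/Cu couple has the higher reduction potential, so it is the cathode; Al³⁺/Al is oxidised at the anode.
E°cell = E°(cathode) − E°(anode) = (+0.35) − (-1.66) = +2.01 V.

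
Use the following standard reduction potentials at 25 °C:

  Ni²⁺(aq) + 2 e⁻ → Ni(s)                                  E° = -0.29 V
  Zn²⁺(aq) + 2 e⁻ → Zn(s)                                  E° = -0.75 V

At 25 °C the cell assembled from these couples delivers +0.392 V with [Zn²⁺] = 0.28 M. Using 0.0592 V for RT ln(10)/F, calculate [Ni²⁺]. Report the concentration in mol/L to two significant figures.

Ni²⁺/Ni is the cathode, Zn²⁺/Zn the anode: E°cell = +0.46 V, n = 2.
Overall reaction: Ni²⁺(aq) + Zn(s) → Ni(s) + Zn²⁺(aq); Q = [Zn²⁺]^1/[Ni²⁺]^1.
From E = E° − (0.0592/n) log Q: log Q = (E° − E)·n/0.0592 = (+0.46 − (+0.392))·2/0.0592 = 2.2973.
So 1·log[Ni²⁺] = 1·log(0.28) − log Q = -0.5528 − (2.2973) = -2.8501; [Ni²⁺] = 10^(-2.8501) ≈ 0.0014 M.

0.0014 M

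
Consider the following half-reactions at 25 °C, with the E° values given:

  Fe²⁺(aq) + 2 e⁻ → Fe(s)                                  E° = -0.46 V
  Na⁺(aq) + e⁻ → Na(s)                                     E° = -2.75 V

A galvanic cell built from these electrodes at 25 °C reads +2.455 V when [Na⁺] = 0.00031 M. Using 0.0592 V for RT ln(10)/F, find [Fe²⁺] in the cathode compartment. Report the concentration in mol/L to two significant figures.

0.036 M

Fe²⁺/Fe is the cathode, Na⁺/Na the anode: E°cell = +2.29 V, n = 2.
Overall reaction: Fe²⁺(aq) + 2 Na(s) → Fe(s) + 2 Na⁺(aq); Q = [Na⁺]^2/[Fe²⁺]^1.
From E = E° − (0.0592/n) log Q: log Q = (E° − E)·n/0.0592 = (+2.29 − (+2.455))·2/0.0592 = -5.5743.
So 1·log[Fe²⁺] = 2·log(0.00031) − log Q = -7.0173 − (-5.5743) = -1.4430; [Fe²⁺] = 10^(-1.4430) ≈ 0.036 M.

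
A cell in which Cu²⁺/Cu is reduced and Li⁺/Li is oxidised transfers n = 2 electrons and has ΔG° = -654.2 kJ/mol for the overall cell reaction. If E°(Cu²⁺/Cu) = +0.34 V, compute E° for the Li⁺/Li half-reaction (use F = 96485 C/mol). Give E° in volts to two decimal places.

-3.05 V

E°cell = −ΔG°/(nF) = −(-654.2×10³)/((2)(96485)) = +3.390 V.
Since Cu²⁺/Cu is the cathode and Li⁺/Li the anode, E°cell = E°(Cu²⁺/Cu) − E°(Li⁺/Li).
So E°(Li⁺/Li) = E°(Cu²⁺/Cu) − E°cell = (+0.34) − (+3.390) = -3.05 V.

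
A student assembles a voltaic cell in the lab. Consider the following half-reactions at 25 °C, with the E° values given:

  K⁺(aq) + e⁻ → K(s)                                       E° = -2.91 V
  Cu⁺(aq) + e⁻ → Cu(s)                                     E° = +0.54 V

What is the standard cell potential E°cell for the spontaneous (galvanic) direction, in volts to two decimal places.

+3.45 V

The Cu⁺/Cu couple has the higher reduction potential, so it is the cathode; K⁺/K is oxidised at the anode.
E°cell = E°(cathode) − E°(anode) = (+0.54) − (-2.91) = +3.45 V.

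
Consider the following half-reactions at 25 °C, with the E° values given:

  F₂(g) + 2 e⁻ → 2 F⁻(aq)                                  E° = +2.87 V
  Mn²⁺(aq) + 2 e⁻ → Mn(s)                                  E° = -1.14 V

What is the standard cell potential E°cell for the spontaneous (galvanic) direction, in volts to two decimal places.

+4.01 V

The F₂/F⁻ couple has the higher reduction potential, so it is the cathode; Mn²⁺/Mn is oxidised at the anode.
E°cell = E°(cathode) − E°(anode) = (+2.87) − (-1.14) = +4.01 V.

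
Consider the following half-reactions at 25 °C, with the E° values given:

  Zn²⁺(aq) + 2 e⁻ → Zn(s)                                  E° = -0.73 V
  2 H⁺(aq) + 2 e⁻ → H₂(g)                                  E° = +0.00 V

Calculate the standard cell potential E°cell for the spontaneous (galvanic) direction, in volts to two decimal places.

+0.73 V

The H⁺/H₂ couple has the higher reduction potential, so it is the cathode; Zn²⁺/Zn is oxidised at the anode.
E°cell = E°(cathode) − E°(anode) = (+0.00) − (-0.73) = +0.73 V.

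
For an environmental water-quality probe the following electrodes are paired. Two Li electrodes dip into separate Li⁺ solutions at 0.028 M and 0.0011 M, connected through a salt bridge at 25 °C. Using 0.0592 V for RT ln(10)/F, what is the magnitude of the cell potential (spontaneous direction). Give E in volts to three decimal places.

+0.083 V

For a concentration cell E°cell = 0. The 0.028 M side is the cathode (reduction is favoured where [Li⁺] is higher).
With n = 1, E = −(0.0592/1) log([Li⁺]ₐₙ/[Li⁺]꜀ₐₜ) = −(0.0592/1) log(0.0011/0.028) = −(0.0592/1)(-1.406) = +0.083 V.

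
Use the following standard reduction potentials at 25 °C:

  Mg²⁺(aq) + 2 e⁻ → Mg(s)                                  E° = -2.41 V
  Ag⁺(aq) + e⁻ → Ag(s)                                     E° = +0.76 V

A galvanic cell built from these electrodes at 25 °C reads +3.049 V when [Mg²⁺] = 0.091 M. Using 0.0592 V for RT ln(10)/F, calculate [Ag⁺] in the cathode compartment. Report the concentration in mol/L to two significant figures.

Ag⁺/Ag is the cathode, Mg²⁺/Mg the anode: E°cell = +3.17 V, n = 2.
Overall reaction: 2 Ag⁺(aq) + Mg(s) → 2 Ag(s) + Mg²⁺(aq); Q = [Mg²⁺]^1/[Ag⁺]^2.
From E = E° − (0.0592/n) log Q: log Q = (E° − E)·n/0.0592 = (+3.17 − (+3.049))·2/0.0592 = 4.0878.
So 2·log[Ag⁺] = 1·log(0.091) − log Q = -1.0410 − (4.0878) = -5.1288; log[Ag⁺] = -5.1288 / 2 = -2.5644; [Ag⁺] = 10^(-2.5644) ≈ 0.0027 M.

0.0027 M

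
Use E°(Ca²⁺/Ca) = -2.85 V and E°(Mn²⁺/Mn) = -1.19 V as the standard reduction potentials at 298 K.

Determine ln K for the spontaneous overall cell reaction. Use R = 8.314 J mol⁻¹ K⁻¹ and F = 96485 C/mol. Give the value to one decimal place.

129.3

Cathode: Mn²⁺/Mn; anode: Ca²⁺/Ca. E°cell = (-1.19) − (-2.85) = +1.66 V, with n = 2.
ΔG° = −nFE° = −RT ln K, so ln K = nFE°/(RT) = (2)(96485)(+1.66) / ((8.314)(298)) = 129.292.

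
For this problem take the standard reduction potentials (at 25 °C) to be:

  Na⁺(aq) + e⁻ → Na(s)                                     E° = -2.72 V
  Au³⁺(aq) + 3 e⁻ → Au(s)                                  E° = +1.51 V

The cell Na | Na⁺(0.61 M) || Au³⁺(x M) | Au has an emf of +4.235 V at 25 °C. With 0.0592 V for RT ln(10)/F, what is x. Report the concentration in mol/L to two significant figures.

0.41 M

Au³⁺/Au is the cathode, Na⁺/Na the anode: E°cell = +4.23 V, n = 3.
Overall reaction: Au³⁺(aq) + 3 Na(s) → Au(s) + 3 Na⁺(aq); Q = [Na⁺]^3/[Au³⁺]^1.
From E = E° − (0.0592/n) log Q: log Q = (E° − E)·n/0.0592 = (+4.23 − (+4.235))·3/0.0592 = -0.2534.
So 1·log[Au³⁺] = 3·log(0.61) − log Q = -0.6440 − (-0.2534) = -0.3906; [Au³⁺] = 10^(-0.3906) ≈ 0.41 M.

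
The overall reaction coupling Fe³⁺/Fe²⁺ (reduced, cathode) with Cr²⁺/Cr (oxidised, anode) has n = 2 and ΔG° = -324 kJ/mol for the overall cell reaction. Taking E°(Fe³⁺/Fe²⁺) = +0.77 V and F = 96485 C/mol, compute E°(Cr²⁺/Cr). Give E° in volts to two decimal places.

E°cell = −ΔG°/(nF) = −(-324×10³)/((2)(96485)) = +1.679 V.
Since Fe³⁺/Fe²⁺ is the cathode and Cr²⁺/Cr the anode, E°cell = E°(Fe³⁺/Fe²⁺) − E°(Cr²⁺/Cr).
So E°(Cr²⁺/Cr) = E°(Fe³⁺/Fe²⁺) − E°cell = (+0.77) − (+1.679) = -0.91 V.

-0.91 V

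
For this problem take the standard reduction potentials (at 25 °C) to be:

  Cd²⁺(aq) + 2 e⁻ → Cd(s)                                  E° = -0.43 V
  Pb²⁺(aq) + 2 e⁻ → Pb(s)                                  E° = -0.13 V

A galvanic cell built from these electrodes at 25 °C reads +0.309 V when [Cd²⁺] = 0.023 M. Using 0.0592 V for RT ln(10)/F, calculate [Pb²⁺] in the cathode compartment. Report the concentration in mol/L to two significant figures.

0.046 M

Pb²⁺/Pb is the cathode, Cd²⁺/Cd the anode: E°cell = +0.30 V, n = 2.
Overall reaction: Pb²⁺(aq) + Cd(s) → Pb(s) + Cd²⁺(aq); Q = [Cd²⁺]^1/[Pb²⁺]^1.
From E = E° − (0.0592/n) log Q: log Q = (E° − E)·n/0.0592 = (+0.30 − (+0.309))·2/0.0592 = -0.3041.
So 1·log[Pb²⁺] = 1·log(0.023) − log Q = -1.6383 − (-0.3041) = -1.3342; [Pb²⁺] = 10^(-1.3342) ≈ 0.046 M.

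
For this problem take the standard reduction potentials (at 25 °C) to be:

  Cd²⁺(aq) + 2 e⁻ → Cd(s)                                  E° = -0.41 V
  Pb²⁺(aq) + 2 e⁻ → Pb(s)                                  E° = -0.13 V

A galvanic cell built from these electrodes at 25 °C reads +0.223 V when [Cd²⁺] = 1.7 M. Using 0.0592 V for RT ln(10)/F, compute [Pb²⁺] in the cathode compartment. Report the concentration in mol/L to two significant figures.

0.020 M

Pb²⁺/Pb is the cathode, Cd²⁺/Cd the anode: E°cell = +0.28 V, n = 2.
Overall reaction: Pb²⁺(aq) + Cd(s) → Pb(s) + Cd²⁺(aq); Q = [Cd²⁺]^1/[Pb²⁺]^1.
From E = E° − (0.0592/n) log Q: log Q = (E° − E)·n/0.0592 = (+0.28 − (+0.223))·2/0.0592 = 1.9257.
So 1·log[Pb²⁺] = 1·log(1.7) − log Q = 0.2304 − (1.9257) = -1.6953; [Pb²⁺] = 10^(-1.6953) ≈ 0.020 M.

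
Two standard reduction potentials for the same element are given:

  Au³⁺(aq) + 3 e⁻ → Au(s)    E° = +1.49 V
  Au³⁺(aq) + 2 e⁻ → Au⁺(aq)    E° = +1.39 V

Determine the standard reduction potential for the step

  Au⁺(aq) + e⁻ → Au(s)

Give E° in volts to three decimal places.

Sequential free energies add, so n₃E°₃ = n₁E°₁ + n₂E°₂.
With n₃ = 3, and the known step contributing 2×(+1.39) V, the unknown satisfies 1·E° = 3×(+1.49) − 2×(+1.39) = +1.690.
E° = +1.690 / 1 = +1.690 V.

+1.690 V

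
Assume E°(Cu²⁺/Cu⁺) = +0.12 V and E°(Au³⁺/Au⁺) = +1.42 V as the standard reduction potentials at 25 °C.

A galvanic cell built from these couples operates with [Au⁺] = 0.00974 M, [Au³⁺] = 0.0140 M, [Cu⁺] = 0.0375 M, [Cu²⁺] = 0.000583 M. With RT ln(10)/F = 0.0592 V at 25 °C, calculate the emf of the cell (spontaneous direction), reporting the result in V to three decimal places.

+1.412 V

Au³⁺/Au⁺ is the cathode (higher E°), Cu²⁺/Cu⁺ the anode: E°cell = +1.42 − (+0.12) = +1.30 V, n = 2.
Overall: Au³⁺(aq) + 2 Cu⁺(aq) → Au⁺(aq) + 2 Cu²⁺(aq)
Q = [Au⁺]·[Cu²⁺]^2 / ([Au³⁺]·[Cu⁺]^2); log Q = -3.774.
E = E° − (0.0592/n) log Q = +1.30 − (0.0592/2)(-3.774) = +1.412 V.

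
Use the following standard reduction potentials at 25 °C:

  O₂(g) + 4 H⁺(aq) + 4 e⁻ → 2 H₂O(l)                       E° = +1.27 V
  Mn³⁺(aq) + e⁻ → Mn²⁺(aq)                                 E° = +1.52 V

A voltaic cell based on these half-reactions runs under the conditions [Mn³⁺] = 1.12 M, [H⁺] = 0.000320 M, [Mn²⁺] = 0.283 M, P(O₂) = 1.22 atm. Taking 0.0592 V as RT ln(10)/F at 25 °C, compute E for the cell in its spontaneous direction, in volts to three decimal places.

+0.491 V

Mn³⁺/Mn²⁺ is the cathode (higher E°), O₂/H₂O the anode: E°cell = +1.52 − (+1.27) = +0.25 V, n = 4.
Overall: 4 Mn³⁺(aq) + 2 H₂O(l) → 4 Mn²⁺(aq) + O₂(g) + 4 H⁺(aq)
Q = [Mn²⁺]^4·P(O₂)·[H⁺]^4 / ([Mn³⁺]^4); log Q = -16.283.
E = E° − (0.0592/n) log Q = +0.25 − (0.0592/4)(-16.283) = +0.491 V.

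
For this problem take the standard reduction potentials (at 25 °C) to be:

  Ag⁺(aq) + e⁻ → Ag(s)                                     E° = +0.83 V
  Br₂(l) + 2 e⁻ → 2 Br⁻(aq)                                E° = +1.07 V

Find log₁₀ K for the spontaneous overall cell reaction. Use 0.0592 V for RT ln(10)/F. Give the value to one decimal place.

Cathode: Br₂/Br⁻; anode: Ag⁺/Ag. E°cell = +0.24 V, n = 2.
log K = nE°cell / 0.0592 = (2)(+0.24) / 0.0592 = 8.1.

8.1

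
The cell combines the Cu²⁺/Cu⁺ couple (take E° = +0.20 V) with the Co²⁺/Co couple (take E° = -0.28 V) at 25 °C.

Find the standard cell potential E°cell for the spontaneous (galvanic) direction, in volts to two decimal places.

The Cu²⁺/Cu⁺ couple has the higher reduction potential, so it is the cathode; Co²⁺/Co is oxidised at the anode.
E°cell = E°(cathode) − E°(anode) = (+0.20) − (-0.28) = +0.48 V.

+0.48 V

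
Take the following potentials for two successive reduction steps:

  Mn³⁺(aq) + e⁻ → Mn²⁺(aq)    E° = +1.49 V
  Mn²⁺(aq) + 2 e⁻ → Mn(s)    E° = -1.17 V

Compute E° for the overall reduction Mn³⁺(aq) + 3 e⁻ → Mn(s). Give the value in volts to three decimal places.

Adding the free-energy changes (−nFE°) of the two steps gives −n₃FE°₃ = −n₁FE°₁ − n₂FE°₂.
E°₃ = (1×+1.49 + 2×-1.17) / 3 = (-0.850) / 3 = -0.283 V.

-0.283 V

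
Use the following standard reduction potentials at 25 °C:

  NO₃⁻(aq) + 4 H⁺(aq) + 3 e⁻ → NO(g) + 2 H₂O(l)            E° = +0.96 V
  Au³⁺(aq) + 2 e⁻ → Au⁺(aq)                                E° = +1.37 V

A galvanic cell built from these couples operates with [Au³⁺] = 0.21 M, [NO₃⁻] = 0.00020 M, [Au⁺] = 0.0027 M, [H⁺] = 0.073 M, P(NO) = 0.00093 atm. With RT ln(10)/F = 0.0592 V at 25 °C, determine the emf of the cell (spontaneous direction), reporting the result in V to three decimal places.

Au³⁺/Au⁺ is the cathode (higher E°), NO₃⁻/NO the anode: E°cell = +1.37 − (+0.96) = +0.41 V, n = 6.
Overall: 3 Au³⁺(aq) + 2 NO(g) + 4 H₂O(l) → 3 Au⁺(aq) + 2 NO₃⁻(aq) + 8 H⁺(aq)
Q = [Au⁺]^3·[NO₃⁻]^2·[H⁺]^8 / ([Au³⁺]^3·P(NO)^2); log Q = -16.101.
E = E° − (0.0592/n) log Q = +0.41 − (0.0592/6)(-16.101) = +0.569 V.

+0.569 V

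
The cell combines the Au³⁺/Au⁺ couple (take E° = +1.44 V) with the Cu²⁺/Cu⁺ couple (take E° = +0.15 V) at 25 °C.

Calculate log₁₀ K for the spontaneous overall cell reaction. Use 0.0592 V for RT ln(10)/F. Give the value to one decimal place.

43.6

Cathode: Au³⁺/Au⁺; anode: Cu²⁺/Cu⁺. E°cell = +1.29 V, n = 2.
log K = nE°cell / 0.0592 = (2)(+1.29) / 0.0592 = 43.6.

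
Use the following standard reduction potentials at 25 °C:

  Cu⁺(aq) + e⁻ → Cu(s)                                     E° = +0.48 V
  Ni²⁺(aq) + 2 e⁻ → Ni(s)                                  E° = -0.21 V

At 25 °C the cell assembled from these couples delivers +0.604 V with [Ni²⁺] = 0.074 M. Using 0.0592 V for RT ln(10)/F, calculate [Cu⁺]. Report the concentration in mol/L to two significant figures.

Cu⁺/Cu is the cathode, Ni²⁺/Ni the anode: E°cell = +0.69 V, n = 2.
Overall reaction: 2 Cu⁺(aq) + Ni(s) → 2 Cu(s) + Ni²⁺(aq); Q = [Ni²⁺]^1/[Cu⁺]^2.
From E = E° − (0.0592/n) log Q: log Q = (E° − E)·n/0.0592 = (+0.69 − (+0.604))·2/0.0592 = 2.9054.
So 2·log[Cu⁺] = 1·log(0.074) − log Q = -1.1308 − (2.9054) = -4.0362; log[Cu⁺] = -4.0362 / 2 = -2.0181; [Cu⁺] = 10^(-2.0181) ≈ 0.0096 M.

0.0096 M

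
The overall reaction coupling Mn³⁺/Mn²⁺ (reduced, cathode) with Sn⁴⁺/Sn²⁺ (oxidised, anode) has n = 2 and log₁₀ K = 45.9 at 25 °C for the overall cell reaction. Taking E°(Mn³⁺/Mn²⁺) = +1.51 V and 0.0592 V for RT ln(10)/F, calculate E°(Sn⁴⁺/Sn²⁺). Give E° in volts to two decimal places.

+0.15 V

E°cell = (0.0592/n)·log K = (0.0592/2)(45.9) = +1.359 V.
Since Mn³⁺/Mn²⁺ is the cathode and Sn⁴⁺/Sn²⁺ the anode, E°cell = E°(Mn³⁺/Mn²⁺) − E°(Sn⁴⁺/Sn²⁺).
So E°(Sn⁴⁺/Sn²⁺) = E°(Mn³⁺/Mn²⁺) − E°cell = (+1.51) − (+1.359) = +0.15 V.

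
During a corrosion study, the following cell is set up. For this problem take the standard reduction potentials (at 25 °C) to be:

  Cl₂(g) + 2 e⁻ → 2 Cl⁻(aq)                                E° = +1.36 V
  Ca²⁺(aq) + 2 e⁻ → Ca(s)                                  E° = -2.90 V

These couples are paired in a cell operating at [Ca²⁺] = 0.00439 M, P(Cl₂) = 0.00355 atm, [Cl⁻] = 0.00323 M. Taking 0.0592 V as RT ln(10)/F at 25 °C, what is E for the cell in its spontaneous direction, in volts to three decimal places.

Cl₂/Cl⁻ is the cathode (higher E°), Ca²⁺/Ca the anode: E°cell = +1.36 − (-2.90) = +4.26 V, n = 2.
Overall: Cl₂(g) + Ca(s) → 2 Cl⁻(aq) + Ca²⁺(aq)
Q = [Cl⁻]^2·[Ca²⁺] / (P(Cl₂)); log Q = -4.889.
E = E° − (0.0592/n) log Q = +4.26 − (0.0592/2)(-4.889) = +4.405 V.

+4.405 V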